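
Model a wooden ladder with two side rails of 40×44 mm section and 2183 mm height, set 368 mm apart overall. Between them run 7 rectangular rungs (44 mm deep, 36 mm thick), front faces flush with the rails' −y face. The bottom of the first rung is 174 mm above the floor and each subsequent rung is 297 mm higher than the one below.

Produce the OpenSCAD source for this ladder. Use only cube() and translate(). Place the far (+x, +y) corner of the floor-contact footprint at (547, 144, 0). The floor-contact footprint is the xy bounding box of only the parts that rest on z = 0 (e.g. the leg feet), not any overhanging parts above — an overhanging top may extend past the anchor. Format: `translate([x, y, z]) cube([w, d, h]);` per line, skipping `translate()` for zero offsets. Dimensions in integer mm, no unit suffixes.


// rung span = 368 - 2*40 = 288
// rung[k] z = 174 + k*297
translate([179, 100, 0]) cube([40, 44, 2183]);
translate([507, 100, 0]) cube([40, 44, 2183]);
translate([219, 100, 174]) cube([288, 44, 36]);
translate([219, 100, 471]) cube([288, 44, 36]);
translate([219, 100, 768]) cube([288, 44, 36]);
translate([219, 100, 1065]) cube([288, 44, 36]);
translate([219, 100, 1362]) cube([288, 44, 36]);
translate([219, 100, 1659]) cube([288, 44, 36]);
translate([219, 100, 1956]) cube([288, 44, 36]);


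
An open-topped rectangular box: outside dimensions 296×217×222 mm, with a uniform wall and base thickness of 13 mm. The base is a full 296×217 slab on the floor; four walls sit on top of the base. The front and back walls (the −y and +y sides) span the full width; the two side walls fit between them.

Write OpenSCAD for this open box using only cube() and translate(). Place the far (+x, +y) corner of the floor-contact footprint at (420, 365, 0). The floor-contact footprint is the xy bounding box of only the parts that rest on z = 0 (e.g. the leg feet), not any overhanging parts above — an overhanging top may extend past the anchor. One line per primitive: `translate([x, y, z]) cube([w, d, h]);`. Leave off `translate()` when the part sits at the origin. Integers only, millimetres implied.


translate([124, 148, 0]) cube([296, 217, 13]);
translate([124, 148, 13]) cube([296, 13, 209]);
translate([124, 352, 13]) cube([296, 13, 209]);
translate([124, 161, 13]) cube([13, 191, 209]);
translate([407, 161, 13]) cube([13, 191, 209]);


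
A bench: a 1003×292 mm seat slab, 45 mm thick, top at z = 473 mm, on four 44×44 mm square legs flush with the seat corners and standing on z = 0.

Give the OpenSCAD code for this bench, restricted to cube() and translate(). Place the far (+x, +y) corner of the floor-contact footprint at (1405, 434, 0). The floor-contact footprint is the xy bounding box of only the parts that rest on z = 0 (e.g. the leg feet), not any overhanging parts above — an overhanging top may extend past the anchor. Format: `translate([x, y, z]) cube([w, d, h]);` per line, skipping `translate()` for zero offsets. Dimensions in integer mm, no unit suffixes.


// leg_h = 473 − 45 = 428
translate([402, 142, 428]) cube([1003, 292, 45]);
translate([402, 142, 0]) cube([44, 44, 428]);
translate([402, 390, 0]) cube([44, 44, 428]);
translate([1361, 142, 0]) cube([44, 44, 428]);
translate([1361, 390, 0]) cube([44, 44, 428]);


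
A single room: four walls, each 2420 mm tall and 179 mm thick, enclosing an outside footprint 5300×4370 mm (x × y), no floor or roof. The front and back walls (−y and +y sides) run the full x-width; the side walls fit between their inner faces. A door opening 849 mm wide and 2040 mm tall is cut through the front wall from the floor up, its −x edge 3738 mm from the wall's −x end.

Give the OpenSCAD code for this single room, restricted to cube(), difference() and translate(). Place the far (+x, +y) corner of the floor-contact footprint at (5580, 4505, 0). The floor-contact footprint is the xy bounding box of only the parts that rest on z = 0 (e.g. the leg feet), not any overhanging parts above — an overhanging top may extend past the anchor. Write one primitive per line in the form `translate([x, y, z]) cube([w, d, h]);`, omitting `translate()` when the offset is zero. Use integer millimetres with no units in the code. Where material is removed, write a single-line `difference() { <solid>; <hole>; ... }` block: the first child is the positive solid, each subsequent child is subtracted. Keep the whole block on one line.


difference() { translate([280, 135, 0]) cube([5300, 179, 2420]); translate([4018, 135, 0]) cube([849, 179, 2040]); }
translate([280, 4326, 0]) cube([5300, 179, 2420]);
translate([280, 314, 0]) cube([179, 4012, 2420]);
translate([5401, 314, 0]) cube([179, 4012, 2420]);


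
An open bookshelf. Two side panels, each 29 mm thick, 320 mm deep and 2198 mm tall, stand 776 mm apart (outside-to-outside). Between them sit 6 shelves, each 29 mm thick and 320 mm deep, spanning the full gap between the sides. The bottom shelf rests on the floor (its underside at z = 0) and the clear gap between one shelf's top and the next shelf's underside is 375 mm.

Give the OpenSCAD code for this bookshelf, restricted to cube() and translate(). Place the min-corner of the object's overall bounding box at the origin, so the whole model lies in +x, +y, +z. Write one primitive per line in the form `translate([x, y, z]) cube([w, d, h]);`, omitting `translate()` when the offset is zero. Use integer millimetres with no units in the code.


cube([29, 320, 2198]);
translate([747, 0, 0]) cube([29, 320, 2198]);
translate([29, 0, 0]) cube([718, 320, 29]);
translate([29, 0, 404]) cube([718, 320, 29]);
translate([29, 0, 808]) cube([718, 320, 29]);
translate([29, 0, 1212]) cube([718, 320, 29]);
translate([29, 0, 1616]) cube([718, 320, 29]);
translate([29, 0, 2020]) cube([718, 320, 29]);


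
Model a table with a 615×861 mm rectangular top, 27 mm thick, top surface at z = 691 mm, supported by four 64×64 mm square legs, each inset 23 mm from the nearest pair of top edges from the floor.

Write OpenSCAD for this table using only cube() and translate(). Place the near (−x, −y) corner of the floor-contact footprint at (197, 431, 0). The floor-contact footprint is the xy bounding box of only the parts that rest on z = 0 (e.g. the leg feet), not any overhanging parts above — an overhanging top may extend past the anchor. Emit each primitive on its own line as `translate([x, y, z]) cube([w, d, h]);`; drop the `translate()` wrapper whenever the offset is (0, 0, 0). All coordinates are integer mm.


translate([174, 408, 664]) cube([615, 861, 27]);
translate([197, 431, 0]) cube([64, 64, 664]);
translate([702, 431, 0]) cube([64, 64, 664]);
translate([197, 1182, 0]) cube([64, 64, 664]);
translate([702, 1182, 0]) cube([64, 64, 664]);


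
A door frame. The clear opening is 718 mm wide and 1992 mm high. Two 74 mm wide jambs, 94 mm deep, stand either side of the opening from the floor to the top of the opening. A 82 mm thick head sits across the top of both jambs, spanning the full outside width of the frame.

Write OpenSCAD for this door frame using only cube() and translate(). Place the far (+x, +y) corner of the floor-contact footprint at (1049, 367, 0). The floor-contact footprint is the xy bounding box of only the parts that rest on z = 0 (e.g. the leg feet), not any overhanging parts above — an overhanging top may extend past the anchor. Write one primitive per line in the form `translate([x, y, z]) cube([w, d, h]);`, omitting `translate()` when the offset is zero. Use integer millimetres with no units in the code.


translate([183, 273, 0]) cube([74, 94, 1992]);
translate([975, 273, 0]) cube([74, 94, 1992]);
translate([183, 273, 1992]) cube([866, 94, 82]);


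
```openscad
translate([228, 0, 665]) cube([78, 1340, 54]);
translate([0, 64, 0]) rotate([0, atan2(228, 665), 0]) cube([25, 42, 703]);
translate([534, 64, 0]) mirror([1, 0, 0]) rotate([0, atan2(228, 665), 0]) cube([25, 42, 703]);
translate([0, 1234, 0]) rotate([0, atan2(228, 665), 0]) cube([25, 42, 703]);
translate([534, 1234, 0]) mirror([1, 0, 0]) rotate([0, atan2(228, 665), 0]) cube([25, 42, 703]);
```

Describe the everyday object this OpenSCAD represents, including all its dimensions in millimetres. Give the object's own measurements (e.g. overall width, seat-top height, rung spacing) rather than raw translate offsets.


A sawhorse. A 78×1340×54 mm beam (x, y, z) sits on two A-frame leg pairs. Each pair is two raked legs of 25×42 mm section (42 mm along y) splaying symmetrically in x. Each leg rises 665 mm vertically over 228 mm of horizontal reach and is 703 mm long along its own axis. Every leg's outer bottom edge rests on the floor and its outer top edge meets a bottom edge of the beam — the left legs (tilting toward +x) meet the beam's −x bottom edge, the right legs (their mirror images, tilting toward −x) meet its +x bottom edge — so the leg tops tuck under the beam, the beam's underside is 665 mm above the floor, and the feet are 534 mm apart outside-to-outside with the beam centred between them. The two leg pairs are set in 64 mm from either end of the beam.


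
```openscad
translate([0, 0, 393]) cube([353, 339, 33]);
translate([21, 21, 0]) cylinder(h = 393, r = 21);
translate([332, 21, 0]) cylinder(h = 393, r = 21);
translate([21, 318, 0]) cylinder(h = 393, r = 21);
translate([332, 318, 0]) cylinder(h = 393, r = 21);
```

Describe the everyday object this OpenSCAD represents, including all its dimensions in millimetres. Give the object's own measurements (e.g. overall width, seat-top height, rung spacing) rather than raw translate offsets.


A simple wooden stool: a rectangular seat 353 mm (x) by 339 mm (y), 33 mm thick, top face at z = 426 mm, on four round legs, each 42 mm in diameter. The legs rest on z = 0, each leg's axis is inset half a diameter from the nearest pair of seat edges (so the leg's bounding box is flush with the corner).


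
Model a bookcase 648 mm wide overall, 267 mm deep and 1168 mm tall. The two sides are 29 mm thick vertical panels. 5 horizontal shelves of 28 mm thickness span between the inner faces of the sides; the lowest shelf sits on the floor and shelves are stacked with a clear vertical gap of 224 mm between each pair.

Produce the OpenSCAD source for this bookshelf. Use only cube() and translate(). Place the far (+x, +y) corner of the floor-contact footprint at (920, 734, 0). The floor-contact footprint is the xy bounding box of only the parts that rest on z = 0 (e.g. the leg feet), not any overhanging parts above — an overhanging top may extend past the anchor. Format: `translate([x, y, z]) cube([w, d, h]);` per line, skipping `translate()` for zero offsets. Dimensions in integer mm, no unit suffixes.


translate([272, 467, 0]) cube([29, 267, 1168]);
translate([891, 467, 0]) cube([29, 267, 1168]);
translate([301, 467, 0]) cube([590, 267, 28]);
translate([301, 467, 252]) cube([590, 267, 28]);
translate([301, 467, 504]) cube([590, 267, 28]);
translate([301, 467, 756]) cube([590, 267, 28]);
translate([301, 467, 1008]) cube([590, 267, 28]);


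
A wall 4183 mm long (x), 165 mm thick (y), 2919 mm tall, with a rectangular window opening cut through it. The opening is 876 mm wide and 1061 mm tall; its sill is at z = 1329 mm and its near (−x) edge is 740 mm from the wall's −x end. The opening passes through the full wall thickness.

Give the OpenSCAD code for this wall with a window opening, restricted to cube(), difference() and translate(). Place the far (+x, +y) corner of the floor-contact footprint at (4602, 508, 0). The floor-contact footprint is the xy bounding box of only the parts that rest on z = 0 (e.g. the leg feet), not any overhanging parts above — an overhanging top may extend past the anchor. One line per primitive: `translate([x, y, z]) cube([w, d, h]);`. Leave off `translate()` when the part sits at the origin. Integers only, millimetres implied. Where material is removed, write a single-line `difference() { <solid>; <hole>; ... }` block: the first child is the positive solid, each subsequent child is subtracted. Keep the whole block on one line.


difference() { translate([419, 343, 0]) cube([4183, 165, 2919]); translate([1159, 343, 1329]) cube([876, 165, 1061]); }


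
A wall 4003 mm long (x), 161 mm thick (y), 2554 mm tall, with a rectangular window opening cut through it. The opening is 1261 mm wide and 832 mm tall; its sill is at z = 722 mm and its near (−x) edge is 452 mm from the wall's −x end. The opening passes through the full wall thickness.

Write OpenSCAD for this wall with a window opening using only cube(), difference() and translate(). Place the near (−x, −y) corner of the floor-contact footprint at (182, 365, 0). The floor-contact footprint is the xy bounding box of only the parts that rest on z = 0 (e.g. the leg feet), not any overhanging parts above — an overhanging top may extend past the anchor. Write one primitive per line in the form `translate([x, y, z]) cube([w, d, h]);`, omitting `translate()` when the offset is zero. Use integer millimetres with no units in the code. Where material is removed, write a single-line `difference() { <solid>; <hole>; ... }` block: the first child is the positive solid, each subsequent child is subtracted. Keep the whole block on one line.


difference() { translate([182, 365, 0]) cube([4003, 161, 2554]); translate([634, 365, 722]) cube([1261, 161, 832]); }


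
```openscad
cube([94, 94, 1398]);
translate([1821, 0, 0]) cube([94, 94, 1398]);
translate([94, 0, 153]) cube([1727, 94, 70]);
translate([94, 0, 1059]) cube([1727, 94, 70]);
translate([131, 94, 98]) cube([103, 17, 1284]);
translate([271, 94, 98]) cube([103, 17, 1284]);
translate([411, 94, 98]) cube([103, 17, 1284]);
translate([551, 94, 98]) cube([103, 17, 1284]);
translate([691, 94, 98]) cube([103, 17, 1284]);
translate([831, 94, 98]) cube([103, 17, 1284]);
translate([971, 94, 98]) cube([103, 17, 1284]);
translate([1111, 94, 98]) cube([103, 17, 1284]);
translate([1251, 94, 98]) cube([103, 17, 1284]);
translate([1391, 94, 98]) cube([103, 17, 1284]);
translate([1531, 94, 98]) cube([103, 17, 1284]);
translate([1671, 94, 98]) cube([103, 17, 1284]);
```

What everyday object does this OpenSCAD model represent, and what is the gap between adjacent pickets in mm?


A fence section. The picket gap is 37 mm.

Two posts, two rails, 12 pickets — a fence section. Span 1727 mm holds 12 pickets of 103 mm with 13 equal gaps: ⌊(1727 − 12·103) / 13⌋ = 37 mm.


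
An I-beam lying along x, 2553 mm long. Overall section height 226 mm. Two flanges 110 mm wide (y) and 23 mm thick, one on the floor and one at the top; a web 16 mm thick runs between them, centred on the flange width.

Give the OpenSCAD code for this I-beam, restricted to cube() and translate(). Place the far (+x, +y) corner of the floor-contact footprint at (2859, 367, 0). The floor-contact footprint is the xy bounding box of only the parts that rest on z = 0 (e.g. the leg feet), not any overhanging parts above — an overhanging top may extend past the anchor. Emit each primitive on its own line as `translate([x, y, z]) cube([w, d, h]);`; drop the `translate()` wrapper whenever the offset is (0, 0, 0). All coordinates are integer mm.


translate([306, 257, 0]) cube([2553, 110, 23]);
translate([306, 304, 23]) cube([2553, 16, 180]);
translate([306, 257, 203]) cube([2553, 110, 23]);


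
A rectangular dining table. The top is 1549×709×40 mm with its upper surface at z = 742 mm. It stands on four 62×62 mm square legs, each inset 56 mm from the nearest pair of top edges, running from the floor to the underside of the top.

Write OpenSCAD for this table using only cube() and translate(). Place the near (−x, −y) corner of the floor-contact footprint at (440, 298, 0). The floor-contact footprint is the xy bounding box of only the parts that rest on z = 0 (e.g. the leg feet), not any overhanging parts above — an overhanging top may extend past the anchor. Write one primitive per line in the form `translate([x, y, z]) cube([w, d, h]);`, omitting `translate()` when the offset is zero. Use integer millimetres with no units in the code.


translate([384, 242, 702]) cube([1549, 709, 40]);
translate([440, 298, 0]) cube([62, 62, 702]);
translate([1815, 298, 0]) cube([62, 62, 702]);
translate([440, 833, 0]) cube([62, 62, 702]);
translate([1815, 833, 0]) cube([62, 62, 702]);


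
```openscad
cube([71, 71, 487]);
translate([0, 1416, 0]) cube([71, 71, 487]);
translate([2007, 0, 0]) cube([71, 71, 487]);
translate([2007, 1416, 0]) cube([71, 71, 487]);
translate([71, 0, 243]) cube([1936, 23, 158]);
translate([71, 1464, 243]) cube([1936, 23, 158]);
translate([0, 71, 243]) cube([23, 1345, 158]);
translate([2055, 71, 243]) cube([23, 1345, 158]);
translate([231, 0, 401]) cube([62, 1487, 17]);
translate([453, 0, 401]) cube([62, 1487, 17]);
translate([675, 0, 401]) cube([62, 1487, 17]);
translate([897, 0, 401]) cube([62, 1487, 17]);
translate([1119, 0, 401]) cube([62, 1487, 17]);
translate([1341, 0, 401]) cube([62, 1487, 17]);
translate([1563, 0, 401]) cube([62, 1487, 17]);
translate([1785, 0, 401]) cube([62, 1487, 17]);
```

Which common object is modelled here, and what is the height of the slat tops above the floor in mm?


A bed frame. The slat-top height is 418 mm.

Four posts, four rails, and a row of slats — a bed frame. Slats sit on the rails at z = 243 + 158 = 401; with slat thickness 17, the top is 418 mm.


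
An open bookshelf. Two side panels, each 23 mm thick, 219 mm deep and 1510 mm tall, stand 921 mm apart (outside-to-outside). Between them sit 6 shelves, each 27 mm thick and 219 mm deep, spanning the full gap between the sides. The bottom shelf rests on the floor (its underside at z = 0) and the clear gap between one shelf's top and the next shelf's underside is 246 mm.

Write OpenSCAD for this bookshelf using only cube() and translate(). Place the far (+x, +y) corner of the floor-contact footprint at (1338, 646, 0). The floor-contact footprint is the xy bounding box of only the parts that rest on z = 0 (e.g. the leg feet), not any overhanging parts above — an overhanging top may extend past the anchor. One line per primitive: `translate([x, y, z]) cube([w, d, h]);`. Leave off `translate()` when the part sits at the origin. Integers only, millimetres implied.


translate([417, 427, 0]) cube([23, 219, 1510]);
translate([1315, 427, 0]) cube([23, 219, 1510]);
translate([440, 427, 0]) cube([875, 219, 27]);
translate([440, 427, 273]) cube([875, 219, 27]);
translate([440, 427, 546]) cube([875, 219, 27]);
translate([440, 427, 819]) cube([875, 219, 27]);
translate([440, 427, 1092]) cube([875, 219, 27]);
translate([440, 427, 1365]) cube([875, 219, 27]);


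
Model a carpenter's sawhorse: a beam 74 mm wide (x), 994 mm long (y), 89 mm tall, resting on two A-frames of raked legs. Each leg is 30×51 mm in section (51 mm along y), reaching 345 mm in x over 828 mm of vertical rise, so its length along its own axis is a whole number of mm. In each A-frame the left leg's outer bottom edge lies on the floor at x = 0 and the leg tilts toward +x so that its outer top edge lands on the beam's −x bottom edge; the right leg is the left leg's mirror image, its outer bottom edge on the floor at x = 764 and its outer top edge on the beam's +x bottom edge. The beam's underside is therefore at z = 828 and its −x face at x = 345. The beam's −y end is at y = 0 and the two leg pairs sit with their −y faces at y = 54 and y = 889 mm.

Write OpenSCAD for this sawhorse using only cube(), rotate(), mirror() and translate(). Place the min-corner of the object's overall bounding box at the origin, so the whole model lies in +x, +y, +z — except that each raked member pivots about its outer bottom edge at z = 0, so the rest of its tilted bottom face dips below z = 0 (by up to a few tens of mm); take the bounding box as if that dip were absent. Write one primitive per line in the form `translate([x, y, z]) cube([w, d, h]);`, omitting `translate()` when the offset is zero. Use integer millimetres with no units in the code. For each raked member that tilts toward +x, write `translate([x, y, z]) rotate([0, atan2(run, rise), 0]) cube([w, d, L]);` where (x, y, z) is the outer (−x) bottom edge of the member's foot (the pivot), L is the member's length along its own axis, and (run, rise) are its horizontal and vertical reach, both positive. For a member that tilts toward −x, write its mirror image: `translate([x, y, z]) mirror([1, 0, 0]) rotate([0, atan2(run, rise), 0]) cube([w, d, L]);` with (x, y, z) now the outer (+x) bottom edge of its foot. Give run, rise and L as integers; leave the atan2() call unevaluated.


translate([345, 0, 828]) cube([74, 994, 89]);
translate([0, 54, 0]) rotate([0, atan2(345, 828), 0]) cube([30, 51, 897]);
translate([764, 54, 0]) mirror([1, 0, 0]) rotate([0, atan2(345, 828), 0]) cube([30, 51, 897]);
translate([0, 889, 0]) rotate([0, atan2(345, 828), 0]) cube([30, 51, 897]);
translate([764, 889, 0]) mirror([1, 0, 0]) rotate([0, atan2(345, 828), 0]) cube([30, 51, 897]);


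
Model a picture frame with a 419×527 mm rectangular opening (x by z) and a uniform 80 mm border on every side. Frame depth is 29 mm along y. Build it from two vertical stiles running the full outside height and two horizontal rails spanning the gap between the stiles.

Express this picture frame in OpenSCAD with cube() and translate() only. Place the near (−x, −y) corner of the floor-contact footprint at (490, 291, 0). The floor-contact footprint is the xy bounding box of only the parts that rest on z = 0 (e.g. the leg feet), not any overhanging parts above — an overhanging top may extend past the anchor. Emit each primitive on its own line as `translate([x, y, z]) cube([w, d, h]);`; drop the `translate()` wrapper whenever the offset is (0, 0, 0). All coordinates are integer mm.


translate([490, 291, 0]) cube([80, 29, 687]);
translate([989, 291, 0]) cube([80, 29, 687]);
translate([570, 291, 0]) cube([419, 29, 80]);
translate([570, 291, 607]) cube([419, 29, 80]);


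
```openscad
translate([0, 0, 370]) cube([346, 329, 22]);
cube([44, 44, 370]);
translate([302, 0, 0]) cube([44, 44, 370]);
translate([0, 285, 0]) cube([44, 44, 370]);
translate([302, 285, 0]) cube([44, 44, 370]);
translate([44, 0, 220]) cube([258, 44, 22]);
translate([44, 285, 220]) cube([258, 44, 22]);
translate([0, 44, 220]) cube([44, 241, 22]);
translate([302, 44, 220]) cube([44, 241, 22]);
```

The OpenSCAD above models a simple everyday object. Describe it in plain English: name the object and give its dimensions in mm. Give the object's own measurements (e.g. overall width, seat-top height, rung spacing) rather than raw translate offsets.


A four-legged stool. The seat is a 346×329×22 mm slab whose top surface is at z = 392 mm; four square legs, each 44×44 mm in cross-section, run from the floor (z = 0) to the underside of the seat, each flush with a corner of the seat. Four stretchers, 44 mm wide and 22 mm tall, connect adjacent legs with their undersides at z = 220 mm, each running between the inner faces of the legs it joins and aligned with the legs' outer faces on the other axis.


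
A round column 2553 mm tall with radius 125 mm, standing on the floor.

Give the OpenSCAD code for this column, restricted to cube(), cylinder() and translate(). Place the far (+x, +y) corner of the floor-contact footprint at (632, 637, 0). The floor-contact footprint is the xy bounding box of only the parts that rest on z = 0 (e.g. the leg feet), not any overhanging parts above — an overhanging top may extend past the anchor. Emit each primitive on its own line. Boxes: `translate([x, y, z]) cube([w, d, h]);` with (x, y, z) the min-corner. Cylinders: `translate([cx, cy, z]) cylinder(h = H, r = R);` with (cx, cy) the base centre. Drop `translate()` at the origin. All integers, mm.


translate([507, 512, 0]) cylinder(h = 2553, r = 125);


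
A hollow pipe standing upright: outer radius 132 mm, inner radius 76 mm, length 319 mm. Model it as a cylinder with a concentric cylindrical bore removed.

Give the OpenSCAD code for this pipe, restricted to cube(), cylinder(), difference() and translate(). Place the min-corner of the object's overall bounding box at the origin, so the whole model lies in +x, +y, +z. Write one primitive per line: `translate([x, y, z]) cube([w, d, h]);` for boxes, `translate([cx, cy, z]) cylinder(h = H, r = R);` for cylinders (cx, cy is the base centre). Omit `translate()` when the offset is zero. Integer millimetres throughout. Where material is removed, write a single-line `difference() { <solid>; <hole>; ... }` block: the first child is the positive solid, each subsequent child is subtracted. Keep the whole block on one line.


difference() { translate([132, 132, 0]) cylinder(h = 319, r = 132); translate([132, 132, 0]) cylinder(h = 319, r = 76); }


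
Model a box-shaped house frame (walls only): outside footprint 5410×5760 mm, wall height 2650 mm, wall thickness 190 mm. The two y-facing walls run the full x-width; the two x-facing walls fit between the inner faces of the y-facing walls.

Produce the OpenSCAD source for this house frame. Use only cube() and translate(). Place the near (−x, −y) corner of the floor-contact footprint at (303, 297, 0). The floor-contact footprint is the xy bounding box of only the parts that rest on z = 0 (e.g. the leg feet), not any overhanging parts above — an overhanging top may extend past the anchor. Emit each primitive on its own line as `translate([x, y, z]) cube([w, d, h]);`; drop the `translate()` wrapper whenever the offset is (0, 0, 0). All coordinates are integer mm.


translate([303, 297, 0]) cube([5410, 190, 2650]);
translate([303, 5867, 0]) cube([5410, 190, 2650]);
translate([303, 487, 0]) cube([190, 5380, 2650]);
translate([5523, 487, 0]) cube([190, 5380, 2650]);


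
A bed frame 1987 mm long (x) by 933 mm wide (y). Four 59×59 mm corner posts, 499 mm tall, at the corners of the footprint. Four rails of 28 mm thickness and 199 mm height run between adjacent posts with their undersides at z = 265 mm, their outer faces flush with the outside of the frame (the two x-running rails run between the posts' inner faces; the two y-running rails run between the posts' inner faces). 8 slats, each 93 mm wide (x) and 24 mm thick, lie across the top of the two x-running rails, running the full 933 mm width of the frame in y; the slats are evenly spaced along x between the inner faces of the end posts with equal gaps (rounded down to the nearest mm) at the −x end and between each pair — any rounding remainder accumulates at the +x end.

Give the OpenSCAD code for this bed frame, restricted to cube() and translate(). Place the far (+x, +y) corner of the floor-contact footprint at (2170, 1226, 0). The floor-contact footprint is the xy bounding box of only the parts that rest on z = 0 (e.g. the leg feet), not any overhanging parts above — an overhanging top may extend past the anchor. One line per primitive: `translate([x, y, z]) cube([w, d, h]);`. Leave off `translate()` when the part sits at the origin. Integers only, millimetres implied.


// slat z = rail_z + rail_h = 265 + 199 = 464
// slat gap = ⌊(1869 − 8·93) / 9⌋ = 125
translate([183, 293, 0]) cube([59, 59, 499]);
translate([183, 1167, 0]) cube([59, 59, 499]);
translate([2111, 293, 0]) cube([59, 59, 499]);
translate([2111, 1167, 0]) cube([59, 59, 499]);
translate([242, 293, 265]) cube([1869, 28, 199]);
translate([242, 1198, 265]) cube([1869, 28, 199]);
translate([183, 352, 265]) cube([28, 815, 199]);
translate([2142, 352, 265]) cube([28, 815, 199]);
translate([367, 293, 464]) cube([93, 933, 24]);
translate([585, 293, 464]) cube([93, 933, 24]);
translate([803, 293, 464]) cube([93, 933, 24]);
translate([1021, 293, 464]) cube([93, 933, 24]);
translate([1239, 293, 464]) cube([93, 933, 24]);
translate([1457, 293, 464]) cube([93, 933, 24]);
translate([1675, 293, 464]) cube([93, 933, 24]);
translate([1893, 293, 464]) cube([93, 933, 24]);


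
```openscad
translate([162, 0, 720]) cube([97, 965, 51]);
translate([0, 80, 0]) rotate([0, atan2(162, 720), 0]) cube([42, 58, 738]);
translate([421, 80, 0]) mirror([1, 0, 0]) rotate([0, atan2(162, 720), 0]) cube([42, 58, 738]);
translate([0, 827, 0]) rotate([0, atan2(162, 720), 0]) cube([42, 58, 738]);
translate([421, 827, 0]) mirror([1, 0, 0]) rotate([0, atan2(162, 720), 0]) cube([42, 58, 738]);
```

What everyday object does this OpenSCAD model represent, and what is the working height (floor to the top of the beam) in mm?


A sawhorse. The overall height is 771 mm.

A beam across two mirrored pairs of raked legs — a sawhorse. The beam's underside is at z = 720 (matching the legs' vertical rise in atan2(162, 720)) and the beam is 51 mm tall, so its top is at 720 + 51 = 771 mm. The raked legs top out at the beam's underside, so that is the highest point.


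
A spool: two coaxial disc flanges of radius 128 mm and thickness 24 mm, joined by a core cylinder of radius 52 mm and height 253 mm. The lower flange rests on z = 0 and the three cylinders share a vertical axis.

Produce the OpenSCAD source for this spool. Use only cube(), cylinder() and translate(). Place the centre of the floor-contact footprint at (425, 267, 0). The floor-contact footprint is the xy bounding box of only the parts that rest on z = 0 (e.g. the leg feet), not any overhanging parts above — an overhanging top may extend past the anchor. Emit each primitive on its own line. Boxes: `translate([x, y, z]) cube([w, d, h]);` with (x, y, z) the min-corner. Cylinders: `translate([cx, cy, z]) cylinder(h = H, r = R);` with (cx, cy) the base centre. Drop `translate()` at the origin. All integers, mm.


translate([425, 267, 0]) cylinder(h = 24, r = 128);
translate([425, 267, 24]) cylinder(h = 253, r = 52);
translate([425, 267, 277]) cylinder(h = 24, r = 128);


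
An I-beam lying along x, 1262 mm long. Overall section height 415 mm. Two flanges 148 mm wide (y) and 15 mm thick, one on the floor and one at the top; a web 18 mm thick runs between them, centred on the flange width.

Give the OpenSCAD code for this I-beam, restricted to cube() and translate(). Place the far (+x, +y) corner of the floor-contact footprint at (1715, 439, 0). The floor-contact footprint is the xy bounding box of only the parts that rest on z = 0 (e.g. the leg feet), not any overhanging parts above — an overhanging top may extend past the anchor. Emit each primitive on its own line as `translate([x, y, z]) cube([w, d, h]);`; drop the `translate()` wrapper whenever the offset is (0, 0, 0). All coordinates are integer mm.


translate([453, 291, 0]) cube([1262, 148, 15]);
translate([453, 356, 15]) cube([1262, 18, 385]);
translate([453, 291, 400]) cube([1262, 148, 15]);


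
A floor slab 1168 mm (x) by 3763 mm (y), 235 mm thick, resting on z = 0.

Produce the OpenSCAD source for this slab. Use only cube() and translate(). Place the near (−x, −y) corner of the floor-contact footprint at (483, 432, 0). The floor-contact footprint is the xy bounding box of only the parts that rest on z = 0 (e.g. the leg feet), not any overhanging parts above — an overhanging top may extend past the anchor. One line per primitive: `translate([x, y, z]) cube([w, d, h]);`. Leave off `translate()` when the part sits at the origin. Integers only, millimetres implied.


translate([483, 432, 0]) cube([1168, 3763, 235]);


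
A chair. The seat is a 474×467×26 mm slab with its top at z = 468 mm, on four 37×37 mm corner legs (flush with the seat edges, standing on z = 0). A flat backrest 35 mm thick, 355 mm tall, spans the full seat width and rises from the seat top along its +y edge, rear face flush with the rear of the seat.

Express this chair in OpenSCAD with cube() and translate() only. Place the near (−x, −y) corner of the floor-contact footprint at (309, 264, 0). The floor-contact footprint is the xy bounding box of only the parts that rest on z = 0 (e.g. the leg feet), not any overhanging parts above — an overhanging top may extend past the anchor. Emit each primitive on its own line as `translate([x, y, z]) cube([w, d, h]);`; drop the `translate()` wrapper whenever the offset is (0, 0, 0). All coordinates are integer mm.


// leg_h = 468 - 26 = 442
translate([309, 264, 442]) cube([474, 467, 26]);
translate([309, 264, 0]) cube([37, 37, 442]);
translate([746, 264, 0]) cube([37, 37, 442]);
translate([309, 694, 0]) cube([37, 37, 442]);
translate([746, 694, 0]) cube([37, 37, 442]);
translate([309, 696, 468]) cube([474, 35, 355]);


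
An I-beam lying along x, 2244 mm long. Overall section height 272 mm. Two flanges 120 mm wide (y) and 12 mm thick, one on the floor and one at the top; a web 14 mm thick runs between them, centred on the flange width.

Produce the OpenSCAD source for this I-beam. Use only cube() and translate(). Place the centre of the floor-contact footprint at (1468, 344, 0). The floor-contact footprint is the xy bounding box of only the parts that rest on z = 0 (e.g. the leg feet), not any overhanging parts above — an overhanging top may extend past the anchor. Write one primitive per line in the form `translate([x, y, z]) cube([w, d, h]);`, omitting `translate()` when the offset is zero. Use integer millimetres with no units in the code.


translate([346, 284, 0]) cube([2244, 120, 12]);
translate([346, 337, 12]) cube([2244, 14, 248]);
translate([346, 284, 260]) cube([2244, 120, 12]);


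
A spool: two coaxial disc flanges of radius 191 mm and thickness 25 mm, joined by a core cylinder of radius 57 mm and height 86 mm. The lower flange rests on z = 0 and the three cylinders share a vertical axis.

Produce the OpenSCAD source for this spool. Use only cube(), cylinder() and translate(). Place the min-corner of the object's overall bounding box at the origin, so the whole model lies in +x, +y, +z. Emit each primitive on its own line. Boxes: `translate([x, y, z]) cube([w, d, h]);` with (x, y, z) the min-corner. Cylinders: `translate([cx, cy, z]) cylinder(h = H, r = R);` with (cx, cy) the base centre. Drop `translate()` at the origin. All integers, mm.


translate([191, 191, 0]) cylinder(h = 25, r = 191);
translate([191, 191, 25]) cylinder(h = 86, r = 57);
translate([191, 191, 111]) cylinder(h = 25, r = 191);


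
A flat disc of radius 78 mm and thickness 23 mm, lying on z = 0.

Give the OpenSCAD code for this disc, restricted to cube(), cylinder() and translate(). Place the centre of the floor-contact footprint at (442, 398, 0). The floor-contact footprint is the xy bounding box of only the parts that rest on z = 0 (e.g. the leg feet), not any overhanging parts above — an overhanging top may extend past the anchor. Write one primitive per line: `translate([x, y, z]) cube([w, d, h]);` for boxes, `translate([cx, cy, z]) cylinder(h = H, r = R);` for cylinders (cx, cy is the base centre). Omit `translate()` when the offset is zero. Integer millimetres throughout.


translate([442, 398, 0]) cylinder(h = 23, r = 78);


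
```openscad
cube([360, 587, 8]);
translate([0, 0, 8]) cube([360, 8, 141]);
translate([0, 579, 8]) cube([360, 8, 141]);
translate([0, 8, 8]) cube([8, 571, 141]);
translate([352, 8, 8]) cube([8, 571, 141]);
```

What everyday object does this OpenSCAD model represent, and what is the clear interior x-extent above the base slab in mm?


An open box. The internal width is 344 mm.

A 360×587 base slab with four walls standing on it — an open box. The base is 360 mm wide and the walls are 8 mm thick, so the internal width is 360 − 2 × 8 = 344 mm.


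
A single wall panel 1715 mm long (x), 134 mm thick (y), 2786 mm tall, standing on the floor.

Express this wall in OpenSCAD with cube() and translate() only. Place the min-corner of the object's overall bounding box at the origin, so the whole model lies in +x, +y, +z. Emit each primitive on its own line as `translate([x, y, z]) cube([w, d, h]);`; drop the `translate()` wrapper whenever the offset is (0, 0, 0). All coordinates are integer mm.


cube([1715, 134, 2786]);


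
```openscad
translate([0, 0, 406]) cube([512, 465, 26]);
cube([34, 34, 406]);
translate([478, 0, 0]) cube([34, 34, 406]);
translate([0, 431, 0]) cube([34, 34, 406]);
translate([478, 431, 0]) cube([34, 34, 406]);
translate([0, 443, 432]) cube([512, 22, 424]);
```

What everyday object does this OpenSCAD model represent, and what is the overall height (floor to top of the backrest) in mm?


A chair. The overall height is 856 mm.

A slab on four corner posts with a tall panel at the back — a chair. The seat slab sits at z = 406 with thickness 26, and the 424 mm backrest starts at the seat top, so the overall height is 406 + 26 + 424 = 856 mm.


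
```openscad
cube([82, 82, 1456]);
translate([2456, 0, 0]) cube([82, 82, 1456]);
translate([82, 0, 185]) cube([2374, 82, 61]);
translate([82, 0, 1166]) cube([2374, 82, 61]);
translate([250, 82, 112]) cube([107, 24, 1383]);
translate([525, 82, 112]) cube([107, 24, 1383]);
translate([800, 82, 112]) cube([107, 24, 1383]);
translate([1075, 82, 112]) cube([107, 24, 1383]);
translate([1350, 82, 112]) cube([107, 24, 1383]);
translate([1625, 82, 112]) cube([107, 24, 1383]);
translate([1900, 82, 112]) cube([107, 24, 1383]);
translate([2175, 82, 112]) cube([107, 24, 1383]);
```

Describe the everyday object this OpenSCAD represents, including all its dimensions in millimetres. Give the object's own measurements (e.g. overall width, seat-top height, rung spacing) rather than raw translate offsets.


A fence section. Two 82×82 mm posts, 1456 mm tall, stand on the floor with a clear span of 2374 mm between their inner faces. Two horizontal rails of 82×61 mm section span the gap between the posts with their undersides at z = 185 mm and z = 1166 mm, flush with the posts' −y face. 8 pickets, each 107 mm wide, 24 mm thick and 1383 mm tall, are fixed to the +y face of the rails with their bottoms at z = 112 mm, spaced across the span with a 168 mm gap after the −x post and between neighbouring pickets, with 174 mm left before the +x post.


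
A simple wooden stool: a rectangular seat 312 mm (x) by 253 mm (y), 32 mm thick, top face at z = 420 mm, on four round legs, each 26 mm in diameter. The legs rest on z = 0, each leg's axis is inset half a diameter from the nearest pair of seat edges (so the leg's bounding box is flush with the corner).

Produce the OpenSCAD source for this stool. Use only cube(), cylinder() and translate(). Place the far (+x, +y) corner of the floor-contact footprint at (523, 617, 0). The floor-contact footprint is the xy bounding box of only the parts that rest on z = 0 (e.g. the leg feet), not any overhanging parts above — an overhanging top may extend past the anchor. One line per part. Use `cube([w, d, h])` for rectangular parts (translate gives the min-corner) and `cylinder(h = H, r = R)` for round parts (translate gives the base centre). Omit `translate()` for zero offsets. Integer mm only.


translate([211, 364, 388]) cube([312, 253, 32]);
translate([224, 377, 0]) cylinder(h = 388, r = 13);
translate([510, 377, 0]) cylinder(h = 388, r = 13);
translate([224, 604, 0]) cylinder(h = 388, r = 13);
translate([510, 604, 0]) cylinder(h = 388, r = 13);


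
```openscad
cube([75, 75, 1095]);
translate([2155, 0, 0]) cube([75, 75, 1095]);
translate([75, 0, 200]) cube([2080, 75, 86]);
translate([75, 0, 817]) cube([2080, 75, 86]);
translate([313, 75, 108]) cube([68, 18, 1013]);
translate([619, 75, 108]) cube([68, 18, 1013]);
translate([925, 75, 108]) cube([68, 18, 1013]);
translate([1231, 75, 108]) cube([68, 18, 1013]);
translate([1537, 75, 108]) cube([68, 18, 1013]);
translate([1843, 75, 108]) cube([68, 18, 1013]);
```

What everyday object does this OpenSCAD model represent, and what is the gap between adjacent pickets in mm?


A fence section. The picket gap is 238 mm.

Two posts, two rails, 6 pickets — a fence section. Span 2080 mm holds 6 pickets of 68 mm with 7 equal gaps: ⌊(2080 − 6·68) / 7⌋ = 238 mm.


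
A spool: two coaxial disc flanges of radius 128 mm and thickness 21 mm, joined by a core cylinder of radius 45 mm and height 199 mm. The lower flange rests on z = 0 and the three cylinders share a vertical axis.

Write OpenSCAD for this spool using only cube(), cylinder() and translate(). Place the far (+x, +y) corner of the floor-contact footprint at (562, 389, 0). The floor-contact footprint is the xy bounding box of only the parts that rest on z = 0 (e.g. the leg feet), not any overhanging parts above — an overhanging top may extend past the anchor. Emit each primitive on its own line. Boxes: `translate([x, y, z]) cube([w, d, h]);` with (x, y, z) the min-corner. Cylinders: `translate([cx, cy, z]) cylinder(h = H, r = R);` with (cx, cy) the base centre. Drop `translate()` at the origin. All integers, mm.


translate([434, 261, 0]) cylinder(h = 21, r = 128);
translate([434, 261, 21]) cylinder(h = 199, r = 45);
translate([434, 261, 220]) cylinder(h = 21, r = 128);
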